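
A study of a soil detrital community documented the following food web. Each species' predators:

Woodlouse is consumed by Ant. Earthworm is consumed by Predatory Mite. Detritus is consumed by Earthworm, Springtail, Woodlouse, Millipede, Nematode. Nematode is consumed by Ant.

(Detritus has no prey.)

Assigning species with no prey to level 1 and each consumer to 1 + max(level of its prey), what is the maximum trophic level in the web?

Basal resources (level 1): Detritus.
Detritus → Earthworm → Predatory Mite gives Predatory Mite level 3.
No species has a prey at level 3, so no species reaches level 4.

3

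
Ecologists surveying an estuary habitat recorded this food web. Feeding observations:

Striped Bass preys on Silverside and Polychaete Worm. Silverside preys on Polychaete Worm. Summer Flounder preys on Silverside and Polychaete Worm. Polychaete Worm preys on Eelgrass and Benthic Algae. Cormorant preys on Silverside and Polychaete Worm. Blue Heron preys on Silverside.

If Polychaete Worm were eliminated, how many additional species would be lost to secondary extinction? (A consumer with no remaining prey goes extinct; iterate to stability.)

5

Remove Polychaete Worm.
Round 1: Silverside (all prey gone) → extinct.
Round 2: Striped Bass (all prey gone), Blue Heron (all prey gone), Summer Flounder (all prey gone), Cormorant (all prey gone) → extinct.
No further losses. Total secondary extinctions: 5.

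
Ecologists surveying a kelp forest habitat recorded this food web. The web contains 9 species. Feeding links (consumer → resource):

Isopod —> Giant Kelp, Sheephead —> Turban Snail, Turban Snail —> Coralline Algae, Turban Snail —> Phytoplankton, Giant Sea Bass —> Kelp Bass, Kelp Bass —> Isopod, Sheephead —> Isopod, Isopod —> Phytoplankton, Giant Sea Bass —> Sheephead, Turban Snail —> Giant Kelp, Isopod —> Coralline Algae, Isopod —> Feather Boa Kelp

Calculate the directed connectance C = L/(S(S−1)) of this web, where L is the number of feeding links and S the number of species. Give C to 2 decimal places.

The web has S = 9 species and L = 12 feeding links.
C = L / (S(S−1)) = 12 / 72 = 0.1667 ≈ 0.17.

C = 0.17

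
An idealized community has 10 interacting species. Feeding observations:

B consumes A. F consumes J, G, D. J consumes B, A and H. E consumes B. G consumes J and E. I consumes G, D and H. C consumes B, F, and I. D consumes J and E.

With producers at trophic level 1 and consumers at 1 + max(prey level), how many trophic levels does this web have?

6

Producers (level 1): A, H.
A → B → J → D → F → C gives C level 6.
No species has a prey at level 6, so no species reaches level 7.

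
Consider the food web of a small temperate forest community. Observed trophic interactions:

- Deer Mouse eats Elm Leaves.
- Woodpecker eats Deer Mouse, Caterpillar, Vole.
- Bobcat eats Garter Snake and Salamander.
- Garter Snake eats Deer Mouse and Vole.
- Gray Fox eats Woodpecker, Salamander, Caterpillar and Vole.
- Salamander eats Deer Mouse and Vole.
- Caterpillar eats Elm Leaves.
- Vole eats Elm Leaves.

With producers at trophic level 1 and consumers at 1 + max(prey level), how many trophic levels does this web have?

Producers (level 1): Elm Leaves.
Elm Leaves → Deer Mouse → Salamander → Gray Fox gives Gray Fox level 4.
No species has a prey at level 4, so no species reaches level 5.

4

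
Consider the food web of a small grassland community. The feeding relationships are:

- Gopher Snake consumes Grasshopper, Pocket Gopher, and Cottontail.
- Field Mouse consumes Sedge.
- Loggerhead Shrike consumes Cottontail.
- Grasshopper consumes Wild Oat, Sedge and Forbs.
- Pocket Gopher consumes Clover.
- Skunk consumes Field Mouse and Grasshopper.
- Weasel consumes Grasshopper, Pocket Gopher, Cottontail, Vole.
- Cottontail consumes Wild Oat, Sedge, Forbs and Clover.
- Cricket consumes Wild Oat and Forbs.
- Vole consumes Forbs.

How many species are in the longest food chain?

3 species

One longest chain: Sedge → Field Mouse → Skunk.
It has 3 species and 2 links.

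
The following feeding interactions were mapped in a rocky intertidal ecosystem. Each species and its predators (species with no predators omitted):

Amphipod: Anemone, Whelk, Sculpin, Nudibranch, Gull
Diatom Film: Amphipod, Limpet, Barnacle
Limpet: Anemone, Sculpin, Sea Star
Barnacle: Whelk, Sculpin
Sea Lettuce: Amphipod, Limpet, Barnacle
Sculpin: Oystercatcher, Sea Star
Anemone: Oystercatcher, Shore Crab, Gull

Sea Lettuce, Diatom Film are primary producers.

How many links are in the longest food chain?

3 links

One longest chain: Sea Lettuce → Amphipod → Anemone → Oystercatcher.
It has 4 species and 3 links.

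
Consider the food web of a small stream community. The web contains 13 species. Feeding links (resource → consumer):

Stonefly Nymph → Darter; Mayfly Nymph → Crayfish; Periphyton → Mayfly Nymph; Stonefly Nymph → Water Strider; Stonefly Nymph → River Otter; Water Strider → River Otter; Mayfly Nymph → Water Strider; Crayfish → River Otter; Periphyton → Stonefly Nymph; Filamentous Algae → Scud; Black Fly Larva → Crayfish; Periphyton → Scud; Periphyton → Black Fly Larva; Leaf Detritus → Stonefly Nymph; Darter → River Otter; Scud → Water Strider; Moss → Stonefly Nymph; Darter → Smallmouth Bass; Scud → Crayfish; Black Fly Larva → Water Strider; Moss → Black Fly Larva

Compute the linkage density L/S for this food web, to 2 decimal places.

L/S = 1.62

There are L = 21 links among S = 13 species.
L/S = 21/13 = 1.6154 ≈ 1.62.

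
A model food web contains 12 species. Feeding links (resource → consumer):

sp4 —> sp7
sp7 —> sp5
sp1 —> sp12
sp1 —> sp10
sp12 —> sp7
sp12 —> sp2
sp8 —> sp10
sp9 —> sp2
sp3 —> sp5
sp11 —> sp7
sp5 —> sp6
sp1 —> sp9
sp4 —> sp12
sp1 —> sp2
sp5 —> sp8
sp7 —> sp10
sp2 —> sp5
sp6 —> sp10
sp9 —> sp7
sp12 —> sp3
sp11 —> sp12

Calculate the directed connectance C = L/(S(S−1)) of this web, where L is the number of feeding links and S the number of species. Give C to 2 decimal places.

The web has S = 12 species and L = 21 feeding links.
C = L / (S(S−1)) = 21 / 132 = 0.1591 ≈ 0.16.

C = 0.16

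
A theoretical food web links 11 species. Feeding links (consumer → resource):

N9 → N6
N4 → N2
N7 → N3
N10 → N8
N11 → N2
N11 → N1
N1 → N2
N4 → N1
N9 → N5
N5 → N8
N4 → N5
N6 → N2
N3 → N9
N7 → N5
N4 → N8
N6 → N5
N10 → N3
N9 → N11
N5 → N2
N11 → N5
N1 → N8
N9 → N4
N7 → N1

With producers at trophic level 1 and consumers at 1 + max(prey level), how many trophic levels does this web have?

6

Producers (level 1): N2, N8.
N2 → N1 → N4 → N9 → N3 → N7 gives N7 level 6.
No species has a prey at level 6, so no species reaches level 7.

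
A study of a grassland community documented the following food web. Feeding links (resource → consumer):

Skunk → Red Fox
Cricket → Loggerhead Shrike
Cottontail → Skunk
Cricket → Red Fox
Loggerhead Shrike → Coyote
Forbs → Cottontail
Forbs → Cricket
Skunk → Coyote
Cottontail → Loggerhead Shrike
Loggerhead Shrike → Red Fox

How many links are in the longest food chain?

3 links

One longest chain: Forbs → Cricket → Loggerhead Shrike → Coyote.
It has 4 species and 3 links.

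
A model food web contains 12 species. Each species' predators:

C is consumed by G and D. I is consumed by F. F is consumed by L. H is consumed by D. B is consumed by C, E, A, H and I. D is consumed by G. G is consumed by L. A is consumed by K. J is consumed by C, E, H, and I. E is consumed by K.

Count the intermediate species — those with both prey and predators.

Intermediate species (has both prey and predators): E, C, H, A, I, D, F, G.
Count: 8.

8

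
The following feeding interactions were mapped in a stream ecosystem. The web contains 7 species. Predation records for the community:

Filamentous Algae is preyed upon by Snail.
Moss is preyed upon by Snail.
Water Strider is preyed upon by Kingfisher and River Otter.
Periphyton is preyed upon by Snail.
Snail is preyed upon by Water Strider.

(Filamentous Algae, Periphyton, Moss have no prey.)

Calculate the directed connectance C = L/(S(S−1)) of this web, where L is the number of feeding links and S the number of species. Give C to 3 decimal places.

The web has S = 7 species and L = 6 feeding links.
C = L / (S(S−1)) = 6 / 42 = 0.1429 ≈ 0.143.

C = 0.143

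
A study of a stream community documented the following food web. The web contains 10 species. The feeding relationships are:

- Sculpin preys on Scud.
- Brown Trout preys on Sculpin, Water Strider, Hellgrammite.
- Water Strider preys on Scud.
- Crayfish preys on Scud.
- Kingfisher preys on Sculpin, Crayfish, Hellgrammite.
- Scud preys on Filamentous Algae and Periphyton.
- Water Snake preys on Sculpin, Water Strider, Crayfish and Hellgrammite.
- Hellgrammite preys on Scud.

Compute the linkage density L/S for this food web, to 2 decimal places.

There are L = 16 links among S = 10 species.
L/S = 16/10 = 1.6000 ≈ 1.60.

L/S = 1.60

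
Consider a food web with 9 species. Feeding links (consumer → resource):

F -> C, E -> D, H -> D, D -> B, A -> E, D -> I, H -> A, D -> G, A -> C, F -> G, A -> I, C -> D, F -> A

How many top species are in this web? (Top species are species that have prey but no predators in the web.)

2

Top species (has prey, but nothing eats it): F, H.
Count: 2.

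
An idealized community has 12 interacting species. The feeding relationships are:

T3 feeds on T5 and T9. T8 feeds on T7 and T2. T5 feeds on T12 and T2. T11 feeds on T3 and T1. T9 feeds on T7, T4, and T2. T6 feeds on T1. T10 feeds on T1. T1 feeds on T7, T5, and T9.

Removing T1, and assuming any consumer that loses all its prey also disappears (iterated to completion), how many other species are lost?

Remove T1.
Round 1: T10 (all prey gone), T6 (all prey gone) → extinct.
No further losses. Total secondary extinctions: 2.

2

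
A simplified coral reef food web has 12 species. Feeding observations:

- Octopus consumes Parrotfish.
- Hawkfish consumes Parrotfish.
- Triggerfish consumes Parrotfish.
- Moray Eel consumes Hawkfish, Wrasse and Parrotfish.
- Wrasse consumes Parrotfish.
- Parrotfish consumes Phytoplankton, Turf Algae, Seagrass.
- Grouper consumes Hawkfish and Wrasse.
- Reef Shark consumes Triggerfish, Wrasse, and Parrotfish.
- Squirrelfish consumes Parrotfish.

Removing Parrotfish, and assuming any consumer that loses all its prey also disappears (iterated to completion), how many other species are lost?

Remove Parrotfish.
Round 1: Hawkfish (all prey gone), Wrasse (all prey gone), Triggerfish (all prey gone), Octopus (all prey gone), Squirrelfish (all prey gone) → extinct.
Round 2: Grouper (all prey gone), Moray Eel (all prey gone), Reef Shark (all prey gone) → extinct.
No further losses. Total secondary extinctions: 8.

8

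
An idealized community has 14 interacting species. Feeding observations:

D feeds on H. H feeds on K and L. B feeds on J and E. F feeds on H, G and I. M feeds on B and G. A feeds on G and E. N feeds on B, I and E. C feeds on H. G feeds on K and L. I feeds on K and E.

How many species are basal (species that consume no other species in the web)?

4

Basal species (no prey listed): K, L, E, J.
Count: 4.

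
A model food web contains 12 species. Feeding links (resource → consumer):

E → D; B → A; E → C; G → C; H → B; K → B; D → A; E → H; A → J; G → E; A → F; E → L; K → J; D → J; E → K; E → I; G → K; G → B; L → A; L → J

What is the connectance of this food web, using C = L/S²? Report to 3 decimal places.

The web has S = 12 species and L = 20 feeding links.
C = L / S² = 20 / 144 = 0.1389 ≈ 0.139.

C = 0.139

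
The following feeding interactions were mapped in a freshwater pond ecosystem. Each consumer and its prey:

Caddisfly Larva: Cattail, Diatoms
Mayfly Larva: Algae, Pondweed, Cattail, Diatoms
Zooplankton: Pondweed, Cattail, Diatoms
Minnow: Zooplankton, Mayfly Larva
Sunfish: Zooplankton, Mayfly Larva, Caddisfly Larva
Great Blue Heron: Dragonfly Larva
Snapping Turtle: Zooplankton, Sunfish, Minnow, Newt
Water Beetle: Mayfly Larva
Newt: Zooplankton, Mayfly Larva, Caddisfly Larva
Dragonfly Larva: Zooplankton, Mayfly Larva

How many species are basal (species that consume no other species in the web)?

Basal species (no prey listed): Algae, Pondweed, Cattail, Diatoms.
Count: 4.

4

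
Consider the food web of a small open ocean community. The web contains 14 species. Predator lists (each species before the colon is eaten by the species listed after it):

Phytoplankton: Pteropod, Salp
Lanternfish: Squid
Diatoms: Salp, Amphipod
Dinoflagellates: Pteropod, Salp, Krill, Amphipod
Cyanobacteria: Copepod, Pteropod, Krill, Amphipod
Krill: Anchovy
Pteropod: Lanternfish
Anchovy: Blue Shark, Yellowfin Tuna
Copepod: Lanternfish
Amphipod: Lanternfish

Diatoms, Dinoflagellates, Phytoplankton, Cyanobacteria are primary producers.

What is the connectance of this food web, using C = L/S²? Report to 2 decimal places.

The web has S = 14 species and L = 19 feeding links.
C = L / S² = 19 / 196 = 0.0969 ≈ 0.10.

C = 0.10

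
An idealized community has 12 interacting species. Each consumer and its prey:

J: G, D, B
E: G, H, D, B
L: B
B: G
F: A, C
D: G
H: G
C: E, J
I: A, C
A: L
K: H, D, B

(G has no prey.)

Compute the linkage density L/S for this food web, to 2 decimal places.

There are L = 21 links among S = 12 species.
L/S = 21/12 = 1.7500 ≈ 1.75.

L/S = 1.75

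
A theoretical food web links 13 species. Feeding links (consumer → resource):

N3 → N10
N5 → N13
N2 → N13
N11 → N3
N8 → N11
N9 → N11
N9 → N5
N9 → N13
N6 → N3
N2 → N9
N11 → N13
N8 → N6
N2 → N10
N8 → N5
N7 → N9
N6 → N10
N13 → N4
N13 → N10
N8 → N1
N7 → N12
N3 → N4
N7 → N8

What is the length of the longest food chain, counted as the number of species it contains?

5 species

One longest chain: N4 → N3 → N11 → N9 → N2.
It has 5 species and 4 links.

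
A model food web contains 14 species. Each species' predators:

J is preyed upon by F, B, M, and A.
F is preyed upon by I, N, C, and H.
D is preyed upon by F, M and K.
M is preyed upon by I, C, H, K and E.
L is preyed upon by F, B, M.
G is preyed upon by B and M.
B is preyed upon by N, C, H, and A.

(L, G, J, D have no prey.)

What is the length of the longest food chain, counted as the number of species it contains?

3 species

One longest chain: L → M → I.
It has 3 species and 2 links.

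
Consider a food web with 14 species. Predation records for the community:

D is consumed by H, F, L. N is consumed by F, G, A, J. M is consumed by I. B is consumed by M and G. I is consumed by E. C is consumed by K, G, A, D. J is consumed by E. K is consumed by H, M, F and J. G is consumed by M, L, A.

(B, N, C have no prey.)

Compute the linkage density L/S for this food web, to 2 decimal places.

There are L = 23 links among S = 14 species.
L/S = 23/14 = 1.6429 ≈ 1.64.

L/S = 1.64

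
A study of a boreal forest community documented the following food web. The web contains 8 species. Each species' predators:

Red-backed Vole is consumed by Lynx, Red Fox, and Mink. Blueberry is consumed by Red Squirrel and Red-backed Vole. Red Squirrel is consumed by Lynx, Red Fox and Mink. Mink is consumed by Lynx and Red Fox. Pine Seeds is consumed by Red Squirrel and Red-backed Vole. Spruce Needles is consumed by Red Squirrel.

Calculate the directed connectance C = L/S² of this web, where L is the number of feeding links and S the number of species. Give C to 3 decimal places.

C = 0.203

The web has S = 8 species and L = 13 feeding links.
C = L / S² = 13 / 64 = 0.2031 ≈ 0.203.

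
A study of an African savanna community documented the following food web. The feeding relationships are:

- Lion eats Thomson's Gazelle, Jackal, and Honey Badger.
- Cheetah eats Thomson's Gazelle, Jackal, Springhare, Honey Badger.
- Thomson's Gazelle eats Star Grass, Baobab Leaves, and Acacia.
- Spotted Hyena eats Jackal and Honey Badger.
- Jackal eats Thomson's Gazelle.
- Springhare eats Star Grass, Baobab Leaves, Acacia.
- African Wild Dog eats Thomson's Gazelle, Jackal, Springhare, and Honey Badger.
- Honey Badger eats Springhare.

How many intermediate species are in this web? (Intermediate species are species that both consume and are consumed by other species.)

Intermediate species (has both prey and predators): Thomson's Gazelle, Springhare, Honey Badger, Jackal.
Count: 4.

4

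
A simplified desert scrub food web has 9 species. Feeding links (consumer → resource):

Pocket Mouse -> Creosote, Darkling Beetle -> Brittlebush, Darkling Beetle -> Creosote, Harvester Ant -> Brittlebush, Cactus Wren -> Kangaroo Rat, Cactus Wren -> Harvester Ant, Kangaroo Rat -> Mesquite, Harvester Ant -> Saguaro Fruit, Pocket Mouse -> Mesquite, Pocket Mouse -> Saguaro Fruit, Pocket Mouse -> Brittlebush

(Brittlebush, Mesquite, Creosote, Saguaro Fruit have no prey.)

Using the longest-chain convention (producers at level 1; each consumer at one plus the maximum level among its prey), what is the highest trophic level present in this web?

Producers (level 1): Brittlebush, Mesquite, Creosote, Saguaro Fruit.
Brittlebush → Harvester Ant → Cactus Wren gives Cactus Wren level 3.
No species has a prey at level 3, so no species reaches level 4.

3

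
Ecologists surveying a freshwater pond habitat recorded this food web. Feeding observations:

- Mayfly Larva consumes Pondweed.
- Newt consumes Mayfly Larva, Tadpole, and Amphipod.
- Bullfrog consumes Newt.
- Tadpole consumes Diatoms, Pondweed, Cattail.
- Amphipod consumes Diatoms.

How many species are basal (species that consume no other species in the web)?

3

Basal species (no prey listed): Cattail, Pondweed, Diatoms.
Count: 3.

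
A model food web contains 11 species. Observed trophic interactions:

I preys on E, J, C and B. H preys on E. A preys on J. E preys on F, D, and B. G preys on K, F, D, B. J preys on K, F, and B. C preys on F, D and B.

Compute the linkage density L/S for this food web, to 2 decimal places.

L/S = 1.73

There are L = 19 links among S = 11 species.
L/S = 19/11 = 1.7273 ≈ 1.73.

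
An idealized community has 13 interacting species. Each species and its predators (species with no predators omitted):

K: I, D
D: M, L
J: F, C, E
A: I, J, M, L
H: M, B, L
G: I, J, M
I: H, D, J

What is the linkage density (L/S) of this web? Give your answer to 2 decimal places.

L/S = 1.54

There are L = 20 links among S = 13 species.
L/S = 20/13 = 1.5385 ≈ 1.54.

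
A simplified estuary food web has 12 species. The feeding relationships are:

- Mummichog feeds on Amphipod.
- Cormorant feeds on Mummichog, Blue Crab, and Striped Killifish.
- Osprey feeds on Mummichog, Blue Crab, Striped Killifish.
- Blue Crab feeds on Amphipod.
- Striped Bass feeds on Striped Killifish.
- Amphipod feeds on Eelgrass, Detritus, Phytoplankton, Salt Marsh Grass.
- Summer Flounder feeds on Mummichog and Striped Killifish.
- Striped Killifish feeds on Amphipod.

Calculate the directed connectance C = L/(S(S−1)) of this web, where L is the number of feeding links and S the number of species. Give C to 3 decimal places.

The web has S = 12 species and L = 16 feeding links.
C = L / (S(S−1)) = 16 / 132 = 0.1212 ≈ 0.121.

C = 0.121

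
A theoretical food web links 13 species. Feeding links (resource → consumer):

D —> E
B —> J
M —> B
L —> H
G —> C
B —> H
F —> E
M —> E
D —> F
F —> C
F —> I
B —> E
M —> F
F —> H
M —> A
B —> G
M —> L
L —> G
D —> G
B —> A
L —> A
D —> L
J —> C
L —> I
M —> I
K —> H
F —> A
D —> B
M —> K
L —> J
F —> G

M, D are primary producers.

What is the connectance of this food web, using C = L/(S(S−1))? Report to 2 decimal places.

The web has S = 13 species and L = 31 feeding links.
C = L / (S(S−1)) = 31 / 156 = 0.1987 ≈ 0.20.

C = 0.20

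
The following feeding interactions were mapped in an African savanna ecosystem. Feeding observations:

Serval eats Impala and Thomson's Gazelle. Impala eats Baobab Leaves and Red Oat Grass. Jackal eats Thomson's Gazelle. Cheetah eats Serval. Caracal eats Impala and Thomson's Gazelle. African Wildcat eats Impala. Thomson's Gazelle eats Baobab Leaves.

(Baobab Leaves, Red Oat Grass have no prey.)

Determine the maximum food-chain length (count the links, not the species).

One longest chain: Baobab Leaves → Thomson's Gazelle → Serval → Cheetah.
It has 4 species and 3 links.

3 links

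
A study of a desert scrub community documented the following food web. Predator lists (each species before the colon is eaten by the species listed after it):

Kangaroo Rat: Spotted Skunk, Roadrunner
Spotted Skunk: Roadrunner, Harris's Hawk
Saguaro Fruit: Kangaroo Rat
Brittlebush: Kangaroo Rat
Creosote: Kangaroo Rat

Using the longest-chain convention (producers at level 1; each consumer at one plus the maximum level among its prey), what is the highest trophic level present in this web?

Producers (level 1): Brittlebush, Saguaro Fruit, Creosote.
Brittlebush → Kangaroo Rat → Spotted Skunk → Roadrunner gives Roadrunner level 4.
No species has a prey at level 4, so no species reaches level 5.

4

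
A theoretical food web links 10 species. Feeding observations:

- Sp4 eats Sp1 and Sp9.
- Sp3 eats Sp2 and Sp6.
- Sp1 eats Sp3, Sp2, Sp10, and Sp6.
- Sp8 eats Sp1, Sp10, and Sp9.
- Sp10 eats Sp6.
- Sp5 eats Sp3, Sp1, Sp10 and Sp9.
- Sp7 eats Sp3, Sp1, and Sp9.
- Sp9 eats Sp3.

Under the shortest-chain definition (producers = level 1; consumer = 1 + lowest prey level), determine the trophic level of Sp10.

Sp6 is a producer → level 1.
Sp10 eats Sp6 → level 2.

Trophic level 2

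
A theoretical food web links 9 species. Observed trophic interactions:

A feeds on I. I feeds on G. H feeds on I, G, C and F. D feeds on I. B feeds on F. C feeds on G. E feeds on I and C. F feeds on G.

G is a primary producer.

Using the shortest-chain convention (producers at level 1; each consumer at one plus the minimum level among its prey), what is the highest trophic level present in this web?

3

Producers (level 1): G.
Following each consumer down to its lowest-level prey: G → F → B (levels 1 through 3).
All prey of B (F 2) are at level 2 or above, so B is at level 1 + 2 = 3.
Every consumer has at least one prey at level 2 or below, so none exceeds level 3.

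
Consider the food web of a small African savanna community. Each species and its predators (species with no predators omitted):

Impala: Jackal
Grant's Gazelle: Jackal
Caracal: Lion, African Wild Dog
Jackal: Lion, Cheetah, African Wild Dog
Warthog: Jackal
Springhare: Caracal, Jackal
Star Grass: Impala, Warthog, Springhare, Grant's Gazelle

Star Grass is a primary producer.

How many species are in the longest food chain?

4 species

One longest chain: Star Grass → Springhare → Caracal → Lion.
It has 4 species and 3 links.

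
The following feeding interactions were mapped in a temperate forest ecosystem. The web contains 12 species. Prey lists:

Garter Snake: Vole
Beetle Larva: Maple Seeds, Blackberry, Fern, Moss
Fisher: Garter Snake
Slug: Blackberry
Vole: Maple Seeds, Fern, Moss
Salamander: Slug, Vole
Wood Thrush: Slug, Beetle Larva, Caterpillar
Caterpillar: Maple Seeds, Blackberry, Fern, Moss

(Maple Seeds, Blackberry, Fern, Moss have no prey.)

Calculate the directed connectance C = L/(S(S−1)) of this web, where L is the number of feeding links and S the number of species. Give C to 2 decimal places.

C = 0.14

The web has S = 12 species and L = 19 feeding links.
C = L / (S(S−1)) = 19 / 132 = 0.1439 ≈ 0.14.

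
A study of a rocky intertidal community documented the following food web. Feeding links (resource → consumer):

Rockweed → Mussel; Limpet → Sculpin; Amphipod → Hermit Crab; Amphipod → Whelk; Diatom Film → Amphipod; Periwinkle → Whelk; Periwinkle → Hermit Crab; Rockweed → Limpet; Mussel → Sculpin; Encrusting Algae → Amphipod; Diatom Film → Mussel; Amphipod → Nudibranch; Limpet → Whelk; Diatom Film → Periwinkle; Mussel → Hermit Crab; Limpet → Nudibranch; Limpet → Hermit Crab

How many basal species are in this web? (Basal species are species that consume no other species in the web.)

3

Basal species (no prey listed): Encrusting Algae, Rockweed, Diatom Film.
Count: 3.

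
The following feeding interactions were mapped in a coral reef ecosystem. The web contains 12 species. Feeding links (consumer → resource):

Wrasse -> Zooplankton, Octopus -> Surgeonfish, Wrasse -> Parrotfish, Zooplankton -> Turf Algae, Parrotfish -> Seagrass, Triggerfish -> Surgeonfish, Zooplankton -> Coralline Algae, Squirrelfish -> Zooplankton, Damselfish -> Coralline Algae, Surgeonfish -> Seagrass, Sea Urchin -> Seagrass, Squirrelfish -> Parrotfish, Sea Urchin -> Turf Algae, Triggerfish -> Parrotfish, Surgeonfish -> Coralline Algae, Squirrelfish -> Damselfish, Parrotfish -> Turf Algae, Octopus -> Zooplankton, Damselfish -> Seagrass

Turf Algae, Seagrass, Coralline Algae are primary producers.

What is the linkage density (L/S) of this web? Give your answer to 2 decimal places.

L/S = 1.58

There are L = 19 links among S = 12 species.
L/S = 19/12 = 1.5833 ≈ 1.58.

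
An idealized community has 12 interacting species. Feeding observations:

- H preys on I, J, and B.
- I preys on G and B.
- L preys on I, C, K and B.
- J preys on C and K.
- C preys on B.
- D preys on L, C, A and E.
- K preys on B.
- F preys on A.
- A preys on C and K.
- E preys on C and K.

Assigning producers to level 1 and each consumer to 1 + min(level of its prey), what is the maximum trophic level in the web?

4

Producers (level 1): G, B.
Following each consumer down to its lowest-level prey: B → K → A → F (levels 1 through 4).
All prey of F (A 3) are at level 3 or above, so F is at level 1 + 3 = 4.
Every consumer has at least one prey at level 3 or below, so none exceeds level 4.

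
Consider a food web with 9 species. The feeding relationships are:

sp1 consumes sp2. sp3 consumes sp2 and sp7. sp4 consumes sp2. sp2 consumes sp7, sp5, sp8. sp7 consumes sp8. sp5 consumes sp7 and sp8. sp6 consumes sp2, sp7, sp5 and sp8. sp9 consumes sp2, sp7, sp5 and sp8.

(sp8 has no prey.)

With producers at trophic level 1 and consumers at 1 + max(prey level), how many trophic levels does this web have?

Producers (level 1): sp8.
sp8 → sp7 → sp5 → sp2 → sp9 gives sp9 level 5.
No species has a prey at level 5, so no species reaches level 6.

5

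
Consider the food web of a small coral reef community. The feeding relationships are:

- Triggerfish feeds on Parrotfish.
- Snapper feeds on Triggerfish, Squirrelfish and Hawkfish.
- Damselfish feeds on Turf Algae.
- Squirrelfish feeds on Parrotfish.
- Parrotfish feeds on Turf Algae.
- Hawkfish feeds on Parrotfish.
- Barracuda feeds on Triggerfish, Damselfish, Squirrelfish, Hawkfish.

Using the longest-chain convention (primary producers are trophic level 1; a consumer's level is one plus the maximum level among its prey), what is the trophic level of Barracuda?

Trophic level 4

Turf Algae is a producer → level 1.
Parrotfish eats Turf Algae → level 2.
Triggerfish eats Parrotfish → level 3.
Barracuda eats Triggerfish (level 3); other prey at levels: Damselfish 2, Squirrelfish 3, Hawkfish 3 → level 4.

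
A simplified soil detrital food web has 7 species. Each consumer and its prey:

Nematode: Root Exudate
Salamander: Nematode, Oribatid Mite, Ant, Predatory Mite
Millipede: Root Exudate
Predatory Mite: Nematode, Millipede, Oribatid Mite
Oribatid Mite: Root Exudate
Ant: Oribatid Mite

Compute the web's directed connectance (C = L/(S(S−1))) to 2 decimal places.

C = 0.26

The web has S = 7 species and L = 11 feeding links.
C = L / (S(S−1)) = 11 / 42 = 0.2619 ≈ 0.26.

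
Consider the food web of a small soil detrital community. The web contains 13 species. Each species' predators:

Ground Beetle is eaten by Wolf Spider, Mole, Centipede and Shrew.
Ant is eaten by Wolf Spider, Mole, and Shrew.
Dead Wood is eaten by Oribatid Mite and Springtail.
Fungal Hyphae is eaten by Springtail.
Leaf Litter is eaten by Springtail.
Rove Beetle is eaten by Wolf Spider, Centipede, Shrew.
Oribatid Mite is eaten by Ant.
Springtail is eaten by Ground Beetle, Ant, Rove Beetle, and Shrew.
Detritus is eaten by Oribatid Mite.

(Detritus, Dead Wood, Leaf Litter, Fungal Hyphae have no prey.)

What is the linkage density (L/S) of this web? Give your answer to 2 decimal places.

L/S = 1.54

There are L = 20 links among S = 13 species.
L/S = 20/13 = 1.5385 ≈ 1.54.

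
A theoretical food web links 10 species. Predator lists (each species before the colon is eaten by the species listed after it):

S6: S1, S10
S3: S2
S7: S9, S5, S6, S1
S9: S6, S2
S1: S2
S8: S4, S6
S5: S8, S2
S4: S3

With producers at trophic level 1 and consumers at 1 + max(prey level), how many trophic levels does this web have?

Producers (level 1): S7.
S7 → S5 → S8 → S4 → S3 → S2 gives S2 level 6.
No species has a prey at level 6, so no species reaches level 7.

6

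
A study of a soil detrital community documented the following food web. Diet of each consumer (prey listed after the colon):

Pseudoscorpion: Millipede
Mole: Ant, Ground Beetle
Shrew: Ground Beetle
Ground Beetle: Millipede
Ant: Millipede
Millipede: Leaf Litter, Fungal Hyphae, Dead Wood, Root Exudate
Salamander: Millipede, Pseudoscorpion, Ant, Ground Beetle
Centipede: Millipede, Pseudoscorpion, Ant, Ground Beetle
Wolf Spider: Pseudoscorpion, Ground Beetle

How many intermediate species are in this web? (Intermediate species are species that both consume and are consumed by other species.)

4

Intermediate species (has both prey and predators): Millipede, Pseudoscorpion, Ant, Ground Beetle.
Count: 4.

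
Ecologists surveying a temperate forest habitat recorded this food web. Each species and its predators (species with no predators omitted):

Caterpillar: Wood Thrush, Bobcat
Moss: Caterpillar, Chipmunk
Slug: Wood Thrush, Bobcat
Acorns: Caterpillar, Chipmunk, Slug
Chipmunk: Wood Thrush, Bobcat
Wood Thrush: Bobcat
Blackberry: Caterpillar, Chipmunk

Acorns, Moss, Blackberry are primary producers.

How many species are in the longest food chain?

One longest chain: Acorns → Caterpillar → Wood Thrush → Bobcat.
It has 4 species and 3 links.

4 species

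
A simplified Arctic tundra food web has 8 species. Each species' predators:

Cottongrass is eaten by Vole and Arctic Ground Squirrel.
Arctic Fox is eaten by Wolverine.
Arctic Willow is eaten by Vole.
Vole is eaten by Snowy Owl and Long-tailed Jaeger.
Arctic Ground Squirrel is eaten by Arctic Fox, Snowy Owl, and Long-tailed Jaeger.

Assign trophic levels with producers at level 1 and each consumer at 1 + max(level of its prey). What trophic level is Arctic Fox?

Trophic level 3

Cottongrass is a producer → level 1.
Arctic Ground Squirrel eats Cottongrass → level 2.
Arctic Fox eats Arctic Ground Squirrel → level 3.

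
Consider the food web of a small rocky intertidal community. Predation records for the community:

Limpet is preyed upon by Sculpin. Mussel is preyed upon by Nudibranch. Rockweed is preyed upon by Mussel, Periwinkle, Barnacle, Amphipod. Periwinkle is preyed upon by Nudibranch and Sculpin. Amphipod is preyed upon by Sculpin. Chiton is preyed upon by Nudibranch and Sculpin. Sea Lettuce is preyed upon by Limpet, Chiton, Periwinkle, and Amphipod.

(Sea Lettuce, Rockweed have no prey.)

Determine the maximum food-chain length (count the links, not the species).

One longest chain: Sea Lettuce → Chiton → Sculpin.
It has 3 species and 2 links.

2 links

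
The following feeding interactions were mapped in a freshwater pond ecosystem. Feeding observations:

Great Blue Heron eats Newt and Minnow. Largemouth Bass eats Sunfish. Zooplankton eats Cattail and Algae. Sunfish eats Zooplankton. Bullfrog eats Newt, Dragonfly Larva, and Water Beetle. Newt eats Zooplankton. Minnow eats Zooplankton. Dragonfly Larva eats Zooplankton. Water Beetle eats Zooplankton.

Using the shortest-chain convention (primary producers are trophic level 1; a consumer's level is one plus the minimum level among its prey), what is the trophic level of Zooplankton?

Algae is a producer → level 1.
Zooplankton eats Algae → level 2.

Trophic level 2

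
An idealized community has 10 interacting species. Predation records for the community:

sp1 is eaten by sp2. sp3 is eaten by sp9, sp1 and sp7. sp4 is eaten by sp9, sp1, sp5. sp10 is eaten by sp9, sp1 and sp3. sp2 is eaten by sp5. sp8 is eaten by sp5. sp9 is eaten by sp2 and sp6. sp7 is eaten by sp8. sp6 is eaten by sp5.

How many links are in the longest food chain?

4 links

One longest chain: sp10 → sp3 → sp7 → sp8 → sp5.
It has 5 species and 4 links.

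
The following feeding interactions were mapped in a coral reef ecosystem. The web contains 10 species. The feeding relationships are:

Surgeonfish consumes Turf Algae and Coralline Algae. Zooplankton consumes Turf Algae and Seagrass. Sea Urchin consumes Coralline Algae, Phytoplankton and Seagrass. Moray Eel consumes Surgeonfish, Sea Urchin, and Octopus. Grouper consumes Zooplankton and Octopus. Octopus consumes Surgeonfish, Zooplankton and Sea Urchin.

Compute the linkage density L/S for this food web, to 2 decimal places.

L/S = 1.50

There are L = 15 links among S = 10 species.
L/S = 15/10 = 1.5000 ≈ 1.50.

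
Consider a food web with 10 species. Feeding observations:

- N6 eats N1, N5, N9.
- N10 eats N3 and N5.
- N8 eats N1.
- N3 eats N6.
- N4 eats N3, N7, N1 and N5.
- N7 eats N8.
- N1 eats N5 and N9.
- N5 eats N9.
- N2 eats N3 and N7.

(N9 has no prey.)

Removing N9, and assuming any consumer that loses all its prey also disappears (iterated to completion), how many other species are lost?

Remove N9.
Round 1: N5 (all prey gone) → extinct.
Round 2: N1 (all prey gone) → extinct.
Round 3: N6 (all prey gone), N8 (all prey gone) → extinct.
Round 4: N7 (all prey gone), N3 (all prey gone) → extinct.
Round 5: N4 (all prey gone), N10 (all prey gone), N2 (all prey gone) → extinct.
No further losses. Total secondary extinctions: 9.

9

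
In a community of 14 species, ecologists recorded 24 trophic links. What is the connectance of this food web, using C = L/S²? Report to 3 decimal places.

C = 0.122

The web has S = 14 species and L = 24 feeding links.
C = L / S² = 24 / 196 = 0.1224 ≈ 0.122.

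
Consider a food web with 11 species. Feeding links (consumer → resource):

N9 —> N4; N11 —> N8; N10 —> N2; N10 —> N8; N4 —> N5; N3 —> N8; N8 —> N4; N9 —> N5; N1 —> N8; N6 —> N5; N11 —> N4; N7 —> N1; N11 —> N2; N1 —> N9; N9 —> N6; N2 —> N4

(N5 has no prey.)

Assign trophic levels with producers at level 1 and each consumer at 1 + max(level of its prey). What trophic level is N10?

Trophic level 4

N5 is a producer → level 1.
N4 eats N5 → level 2.
N8 eats N4 → level 3.
N10 eats N8 (level 3); other prey at levels: N2 3 → level 4.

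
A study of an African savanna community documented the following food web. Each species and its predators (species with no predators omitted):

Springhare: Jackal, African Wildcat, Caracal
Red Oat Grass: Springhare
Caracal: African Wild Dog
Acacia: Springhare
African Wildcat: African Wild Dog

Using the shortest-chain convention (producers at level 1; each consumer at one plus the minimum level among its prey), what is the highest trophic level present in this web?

Producers (level 1): Acacia, Red Oat Grass.
Following each consumer down to its lowest-level prey: Acacia → Springhare → African Wildcat → African Wild Dog (levels 1 through 4).
All prey of African Wild Dog (African Wildcat 3, Caracal 3) are at level 3 or above, so African Wild Dog is at level 1 + 3 = 4.
Every consumer has at least one prey at level 3 or below, so none exceeds level 4.

4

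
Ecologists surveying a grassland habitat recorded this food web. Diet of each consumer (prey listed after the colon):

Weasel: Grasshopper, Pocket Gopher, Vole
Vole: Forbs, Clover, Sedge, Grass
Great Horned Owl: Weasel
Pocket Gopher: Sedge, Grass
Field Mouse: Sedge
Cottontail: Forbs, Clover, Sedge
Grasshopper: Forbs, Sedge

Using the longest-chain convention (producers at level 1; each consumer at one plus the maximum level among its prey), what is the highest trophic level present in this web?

Producers (level 1): Forbs, Clover, Sedge, Grass.
Forbs → Vole → Weasel → Great Horned Owl gives Great Horned Owl level 4.
No species has a prey at level 4, so no species reaches level 5.

4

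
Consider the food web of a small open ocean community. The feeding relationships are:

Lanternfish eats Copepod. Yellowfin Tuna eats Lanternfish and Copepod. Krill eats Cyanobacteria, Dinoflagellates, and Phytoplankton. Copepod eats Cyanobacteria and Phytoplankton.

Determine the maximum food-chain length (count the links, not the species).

One longest chain: Phytoplankton → Copepod → Lanternfish → Yellowfin Tuna.
It has 4 species and 3 links.

3 links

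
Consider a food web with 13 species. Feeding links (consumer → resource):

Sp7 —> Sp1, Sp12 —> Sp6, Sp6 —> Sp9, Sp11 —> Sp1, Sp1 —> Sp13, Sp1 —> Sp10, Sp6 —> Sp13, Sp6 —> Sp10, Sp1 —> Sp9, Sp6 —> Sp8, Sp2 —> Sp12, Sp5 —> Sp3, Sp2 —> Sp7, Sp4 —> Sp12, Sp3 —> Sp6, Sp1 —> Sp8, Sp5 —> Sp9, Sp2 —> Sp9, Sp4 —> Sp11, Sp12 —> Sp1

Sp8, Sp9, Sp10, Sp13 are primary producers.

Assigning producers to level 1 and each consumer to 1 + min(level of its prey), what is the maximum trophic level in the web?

4

Producers (level 1): Sp8, Sp9, Sp10, Sp13.
Following each consumer down to its lowest-level prey: Sp8 → Sp1 → Sp11 → Sp4 (levels 1 through 4).
All prey of Sp4 (Sp11 3, Sp12 3) are at level 3 or above, so Sp4 is at level 1 + 3 = 4.
Every consumer has at least one prey at level 3 or below, so none exceeds level 4.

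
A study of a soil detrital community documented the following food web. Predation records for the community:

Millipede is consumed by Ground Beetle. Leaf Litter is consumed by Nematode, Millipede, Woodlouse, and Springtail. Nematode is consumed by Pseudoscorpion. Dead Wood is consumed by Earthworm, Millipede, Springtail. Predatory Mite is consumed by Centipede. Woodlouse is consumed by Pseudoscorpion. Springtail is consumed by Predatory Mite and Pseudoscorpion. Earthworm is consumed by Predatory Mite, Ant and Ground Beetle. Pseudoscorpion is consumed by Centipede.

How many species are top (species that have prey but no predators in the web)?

Top species (has prey, but nothing eats it): Ant, Ground Beetle, Centipede.
Count: 3.

3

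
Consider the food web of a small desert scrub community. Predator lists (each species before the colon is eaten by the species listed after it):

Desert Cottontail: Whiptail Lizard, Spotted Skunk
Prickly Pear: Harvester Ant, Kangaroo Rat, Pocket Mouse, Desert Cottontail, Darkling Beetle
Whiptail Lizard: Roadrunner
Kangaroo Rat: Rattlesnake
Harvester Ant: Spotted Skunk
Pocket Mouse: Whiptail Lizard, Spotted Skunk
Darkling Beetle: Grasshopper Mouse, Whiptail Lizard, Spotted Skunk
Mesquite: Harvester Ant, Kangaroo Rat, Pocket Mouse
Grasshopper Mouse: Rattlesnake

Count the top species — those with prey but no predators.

Top species (has prey, but nothing eats it): Spotted Skunk, Roadrunner, Rattlesnake.
Count: 3.

3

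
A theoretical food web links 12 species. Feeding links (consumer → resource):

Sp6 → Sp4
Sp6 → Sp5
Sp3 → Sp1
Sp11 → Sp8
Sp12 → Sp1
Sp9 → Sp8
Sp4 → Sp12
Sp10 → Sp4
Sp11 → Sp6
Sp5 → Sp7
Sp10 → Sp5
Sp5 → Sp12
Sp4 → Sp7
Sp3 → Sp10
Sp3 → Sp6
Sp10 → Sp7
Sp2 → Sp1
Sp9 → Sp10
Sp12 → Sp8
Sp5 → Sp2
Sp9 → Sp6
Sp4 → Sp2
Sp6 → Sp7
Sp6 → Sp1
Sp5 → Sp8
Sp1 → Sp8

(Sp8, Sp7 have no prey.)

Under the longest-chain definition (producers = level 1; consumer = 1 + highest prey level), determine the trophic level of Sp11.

Sp8 is a producer → level 1.
Sp1 eats Sp8 → level 2.
Sp2 eats Sp1 → level 3.
Sp4 eats Sp2 (level 3); other prey at levels: Sp7 1, Sp12 3 → level 4.
Sp6 eats Sp4 (level 4); other prey at levels: Sp7 1, Sp1 2, Sp5 4 → level 5.
Sp11 eats Sp6 (level 5); other prey at levels: Sp8 1 → level 6.

Trophic level 6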